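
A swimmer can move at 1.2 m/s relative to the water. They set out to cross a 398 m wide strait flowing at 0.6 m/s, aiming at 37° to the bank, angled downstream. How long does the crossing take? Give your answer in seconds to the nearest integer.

551 s

The component of the swimmer's velocity perpendicular to the bank is 1.2 × sin 37° = 0.722 m/s.
Only the cross-stream component determines the crossing time; the current contributes nothing perpendicular to the bank.
Time = 398 / 0.722 = 551.111 s.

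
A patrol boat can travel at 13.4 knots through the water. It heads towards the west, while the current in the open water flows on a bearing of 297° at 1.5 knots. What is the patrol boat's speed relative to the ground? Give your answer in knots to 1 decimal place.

Taking east as x and north as y: velocity relative to the water = (-13.400, 0.000) knots; the water relative to ground = (-1.337, 0.681) knots.
Velocity relative to ground = (-13.400, 0.000) + (-1.337, 0.681) = (-14.737, 0.681) knots.
Speed = |(-14.737, 0.681)| = 14.752 knots.

14.8 knots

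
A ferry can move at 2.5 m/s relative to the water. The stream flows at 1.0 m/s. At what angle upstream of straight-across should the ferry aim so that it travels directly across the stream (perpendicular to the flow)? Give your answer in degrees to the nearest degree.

24°

To cancel the current, the upstream component of the ferry's velocity must equal the flow: 2.5 sin θ = 1.0.
sin θ = 1.0 / 2.5 = 0.4000.
θ = arcsin(0.4000) = 23.578°.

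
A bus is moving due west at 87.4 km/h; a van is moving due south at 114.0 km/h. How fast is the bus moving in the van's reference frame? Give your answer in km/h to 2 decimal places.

143.65 km/h

Taking east as x and north as y: bus velocity = (-87.400, 0.000) km/h; van velocity = (0.000, -114.000) km/h.
Velocity of bus relative to van = (-87.400, 0.000) − (0.000, -114.000) = (-87.400, 114.000) km/h.
Magnitude = |(-87.400, 114.000)| = 143.648 km/h.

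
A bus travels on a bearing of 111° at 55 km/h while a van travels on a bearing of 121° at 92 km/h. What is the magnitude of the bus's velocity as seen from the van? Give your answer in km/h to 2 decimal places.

39.02 km/h

Taking east as x and north as y: bus velocity = (51.347, -19.710) km/h; van velocity = (78.859, -47.384) km/h.
Velocity of bus relative to van = (51.347, -19.710) − (78.859, -47.384) = (-27.512, 27.673) km/h.
Magnitude = |(-27.512, 27.673)| = 39.022 km/h.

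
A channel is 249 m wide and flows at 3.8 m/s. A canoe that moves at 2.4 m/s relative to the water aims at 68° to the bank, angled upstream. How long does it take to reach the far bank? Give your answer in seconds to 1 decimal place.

111.9 s

The component of the canoe's velocity perpendicular to the bank is 2.4 × sin 68° = 2.225 m/s.
The flow acts along the bank and has no component across it.
Time = 249 / 2.225 = 111.898 s.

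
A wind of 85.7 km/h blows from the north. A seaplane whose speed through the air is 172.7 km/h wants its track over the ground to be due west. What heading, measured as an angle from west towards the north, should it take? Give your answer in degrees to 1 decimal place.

29.8°

The wind pushes perpendicular to the desired track; the heading must have a component into the wind equal to 85.7 km/h: 172.7 sin θ = 85.7.
sin θ = 0.4962, so θ = 29.751°.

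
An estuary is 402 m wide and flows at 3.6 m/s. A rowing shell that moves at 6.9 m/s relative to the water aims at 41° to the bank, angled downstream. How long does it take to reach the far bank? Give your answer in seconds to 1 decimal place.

The component of the rowing shell's velocity perpendicular to the bank is 6.9 × sin 41° = 4.527 m/s.
The flow acts along the bank and has no component across it.
Time = 402 / 4.527 = 88.804 s.

88.8 s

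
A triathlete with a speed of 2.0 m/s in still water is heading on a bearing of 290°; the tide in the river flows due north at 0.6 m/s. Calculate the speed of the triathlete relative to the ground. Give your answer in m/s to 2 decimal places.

Taking east as x and north as y: velocity relative to the water = (-1.879, 0.684) m/s; the water relative to ground = (0.000, 0.600) m/s.
Velocity relative to ground = (-1.879, 0.684) + (0.000, 0.600) = (-1.879, 1.284) m/s.
Speed = |(-1.879, 1.284)| = 2.276 m/s.

2.28 m/s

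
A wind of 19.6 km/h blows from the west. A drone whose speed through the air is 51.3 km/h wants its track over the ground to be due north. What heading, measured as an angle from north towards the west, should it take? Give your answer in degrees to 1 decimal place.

The wind pushes perpendicular to the desired track; the heading must have a component into the wind equal to 19.6 km/h: 51.3 sin θ = 19.6.
sin θ = 0.3821, so θ = 22.462°.

22.5°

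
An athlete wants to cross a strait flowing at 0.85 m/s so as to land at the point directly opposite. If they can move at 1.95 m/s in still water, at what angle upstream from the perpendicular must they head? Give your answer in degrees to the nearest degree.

To cancel the current, the upstream component of the athlete's velocity must equal the flow: 1.95 sin θ = 0.85.
sin θ = 0.85 / 1.95 = 0.4359.
θ = arcsin(0.4359) = 25.842°.

26°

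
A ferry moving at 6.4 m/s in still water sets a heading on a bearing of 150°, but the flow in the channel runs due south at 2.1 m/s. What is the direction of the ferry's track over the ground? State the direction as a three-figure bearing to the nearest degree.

157°

Taking east as x and north as y: velocity relative to the water = (3.200, -5.543) m/s; the water relative to ground = (0.000, -2.100) m/s.
Velocity relative to ground = (3.200, -5.543) + (0.000, -2.100) = (3.200, -7.643) m/s.
Bearing = atan2(3.20, -7.64) = 157.28° clockwise from north.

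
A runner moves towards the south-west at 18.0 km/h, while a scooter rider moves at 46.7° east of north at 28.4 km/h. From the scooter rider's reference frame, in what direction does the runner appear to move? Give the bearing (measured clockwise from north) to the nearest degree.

226°

Taking east as x and north as y: runner velocity = (-12.728, -12.728) km/h; scooter rider velocity = (20.669, 19.477) km/h.
Velocity of runner relative to scooter rider = (-12.728, -12.728) − (20.669, 19.477) = (-33.397, -32.205) km/h.
Bearing = atan2(-33.40, -32.21) = 226.04° clockwise from north.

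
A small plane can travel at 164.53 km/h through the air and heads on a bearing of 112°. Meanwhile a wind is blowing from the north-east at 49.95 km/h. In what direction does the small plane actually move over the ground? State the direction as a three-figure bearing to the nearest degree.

130°

Taking east as x and north as y: velocity relative to the air = (152.550, -61.634) km/h; the air relative to ground = (-35.320, -35.320) km/h.
Velocity relative to ground = (152.550, -61.634) + (-35.320, -35.320) = (117.230, -96.954) km/h.
Bearing = atan2(117.23, -96.95) = 129.59° clockwise from north.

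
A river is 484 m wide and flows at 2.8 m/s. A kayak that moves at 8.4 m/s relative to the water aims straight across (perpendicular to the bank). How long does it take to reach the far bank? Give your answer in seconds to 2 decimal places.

The component of the kayak's velocity perpendicular to the bank is 8.4 m/s.
The current is parallel to the bank, so it does not affect the crossing time.
Time = 484 / 8.400 = 57.619 s.

57.62 s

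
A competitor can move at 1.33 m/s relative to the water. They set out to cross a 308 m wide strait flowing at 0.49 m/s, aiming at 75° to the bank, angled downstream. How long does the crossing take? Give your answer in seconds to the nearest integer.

The component of the competitor's velocity perpendicular to the bank is 1.33 × sin 75° = 1.285 m/s.
The flow acts along the bank and has no component across it.
Time = 308 / 1.285 = 239.748 s.

240 s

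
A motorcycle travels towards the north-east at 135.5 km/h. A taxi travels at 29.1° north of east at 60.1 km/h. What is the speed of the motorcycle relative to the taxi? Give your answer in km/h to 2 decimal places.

79.42 km/h

Taking east as x and north as y: motorcycle velocity = (95.813, 95.813) km/h; taxi velocity = (52.514, 29.229) km/h.
Velocity of motorcycle relative to taxi = (95.813, 95.813) − (52.514, 29.229) = (43.299, 66.584) km/h.
Magnitude = |(43.299, 66.584)| = 79.425 km/h.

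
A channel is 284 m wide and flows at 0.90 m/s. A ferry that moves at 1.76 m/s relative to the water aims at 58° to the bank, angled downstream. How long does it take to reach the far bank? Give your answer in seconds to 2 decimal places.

The component of the ferry's velocity perpendicular to the bank is 1.76 × sin 58° = 1.493 m/s.
Only the cross-stream component determines the crossing time; the current contributes nothing perpendicular to the bank.
Time = 284 / 1.493 = 190.277 s.

190.28 s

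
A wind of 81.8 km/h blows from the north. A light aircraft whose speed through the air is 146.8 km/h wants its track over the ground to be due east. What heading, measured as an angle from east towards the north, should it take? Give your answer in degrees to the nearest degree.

34°

The wind pushes perpendicular to the desired track; the heading must have a component into the wind equal to 81.8 km/h: 146.8 sin θ = 81.8.
sin θ = 0.5572, so θ = 33.864°.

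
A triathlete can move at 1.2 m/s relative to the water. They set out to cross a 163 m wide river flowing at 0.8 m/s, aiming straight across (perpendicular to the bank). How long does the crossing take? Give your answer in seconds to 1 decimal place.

135.8 s

The component of the triathlete's velocity perpendicular to the bank is 1.2 m/s.
The current is parallel to the bank, so it does not affect the crossing time.
Time = 163 / 1.200 = 135.833 s.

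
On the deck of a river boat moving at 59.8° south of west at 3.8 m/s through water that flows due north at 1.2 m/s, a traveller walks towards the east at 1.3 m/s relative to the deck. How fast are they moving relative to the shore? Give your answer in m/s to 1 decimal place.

2.2 m/s

In east/north components (m/s): traveller relative to river boat = (1.300, 0.000); river boat relative to water = (-1.911, -3.284); water relative to ground = (0.000, 1.200).
Sum = (-0.611, -2.084) m/s.
Speed = |(-0.611, -2.084)| = 2.172 m/s.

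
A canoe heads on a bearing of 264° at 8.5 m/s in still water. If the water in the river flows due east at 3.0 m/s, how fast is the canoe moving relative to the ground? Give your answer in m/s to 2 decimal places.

5.53 m/s

Taking east as x and north as y: velocity relative to the water = (-8.453, -0.888) m/s; the water relative to ground = (3.000, 0.000) m/s.
Velocity relative to ground = (-8.453, -0.888) + (3.000, 0.000) = (-5.453, -0.888) m/s.
Speed = |(-5.453, -0.888)| = 5.525 m/s.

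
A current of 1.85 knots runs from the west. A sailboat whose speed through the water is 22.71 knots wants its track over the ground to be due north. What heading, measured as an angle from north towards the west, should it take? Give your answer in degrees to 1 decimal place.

4.7°

The current pushes perpendicular to the desired track; the heading must have a component into the current equal to 1.85 knots: 22.71 sin θ = 1.85.
sin θ = 0.0815, so θ = 4.673°.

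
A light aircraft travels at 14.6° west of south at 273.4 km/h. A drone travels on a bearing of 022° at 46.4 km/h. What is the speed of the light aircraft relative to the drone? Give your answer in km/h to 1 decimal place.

Taking east as x and north as y: light aircraft velocity = (-68.916, -264.572) km/h; drone velocity = (17.382, 43.021) km/h.
Velocity of light aircraft relative to drone = (-68.916, -264.572) − (17.382, 43.021) = (-86.298, -307.593) km/h.
Magnitude = |(-86.298, -307.593)| = 319.469 km/h.

319.5 km/h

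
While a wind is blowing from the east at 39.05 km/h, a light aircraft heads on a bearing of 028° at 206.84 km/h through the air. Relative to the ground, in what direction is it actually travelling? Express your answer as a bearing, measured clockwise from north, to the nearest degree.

018°

Taking east as x and north as y: velocity relative to the air = (97.105, 182.629) km/h; the air relative to ground = (-39.050, 0.000) km/h.
Velocity relative to ground = (97.105, 182.629) + (-39.050, 0.000) = (58.055, 182.629) km/h.
Bearing = atan2(58.06, 182.63) = 17.63° clockwise from north.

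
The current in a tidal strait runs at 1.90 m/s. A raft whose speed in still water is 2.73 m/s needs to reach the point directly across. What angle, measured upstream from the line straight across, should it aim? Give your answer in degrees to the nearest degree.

To cancel the current, the upstream component of the raft's velocity must equal the flow: 2.73 sin θ = 1.90.
sin θ = 1.90 / 2.73 = 0.6960.
θ = arcsin(0.6960) = 44.105°.

44°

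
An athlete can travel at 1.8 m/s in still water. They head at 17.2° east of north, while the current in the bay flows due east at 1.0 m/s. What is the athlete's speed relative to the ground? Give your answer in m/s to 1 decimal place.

2.3 m/s

Taking east as x and north as y: velocity relative to the water = (0.532, 1.720) m/s; the water relative to ground = (1.000, 0.000) m/s.
Velocity relative to ground = (0.532, 1.720) + (1.000, 0.000) = (1.532, 1.720) m/s.
Speed = |(1.532, 1.720)| = 2.303 m/s.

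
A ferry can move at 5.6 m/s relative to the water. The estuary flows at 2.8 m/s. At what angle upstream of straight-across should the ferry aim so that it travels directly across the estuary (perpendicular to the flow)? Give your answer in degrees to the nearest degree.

To cancel the current, the upstream component of the ferry's velocity must equal the flow: 5.6 sin θ = 2.8.
sin θ = 2.8 / 5.6 = 0.5000.
θ = arcsin(0.5000) = 30.000°.

30°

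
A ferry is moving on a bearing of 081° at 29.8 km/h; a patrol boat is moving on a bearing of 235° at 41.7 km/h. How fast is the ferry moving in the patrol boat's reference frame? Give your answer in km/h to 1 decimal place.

69.7 km/h

Taking east as x and north as y: ferry velocity = (29.433, 4.662) km/h; patrol boat velocity = (-34.159, -23.918) km/h.
Velocity of ferry relative to patrol boat = (29.433, 4.662) − (-34.159, -23.918) = (63.592, 28.580) km/h.
Magnitude = |(63.592, 28.580)| = 69.719 km/h.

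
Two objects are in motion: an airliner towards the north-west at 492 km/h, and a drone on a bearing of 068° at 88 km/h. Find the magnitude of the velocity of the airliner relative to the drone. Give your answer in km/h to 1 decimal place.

Taking east as x and north as y: airliner velocity = (-347.897, 347.897) km/h; drone velocity = (81.592, 32.965) km/h.
Velocity of airliner relative to drone = (-347.897, 347.897) − (81.592, 32.965) = (-429.489, 314.931) km/h.
Magnitude = |(-429.489, 314.931)| = 532.581 km/h.

532.6 km/h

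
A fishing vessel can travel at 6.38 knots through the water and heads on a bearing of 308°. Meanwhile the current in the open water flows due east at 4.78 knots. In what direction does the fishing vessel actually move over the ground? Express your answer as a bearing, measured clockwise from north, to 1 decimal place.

Taking east as x and north as y: velocity relative to the water = (-5.028, 3.928) knots; the water relative to ground = (4.780, 0.000) knots.
Velocity relative to ground = (-5.028, 3.928) + (4.780, 0.000) = (-0.248, 3.928) knots.
Bearing = atan2(-0.25, 3.93) = 356.39° clockwise from north.

356.4°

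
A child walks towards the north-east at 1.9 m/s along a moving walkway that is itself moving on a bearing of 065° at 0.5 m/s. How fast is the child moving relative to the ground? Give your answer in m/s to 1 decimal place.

Taking east as x and north as y: moving walkway velocity = (0.453, 0.211) m/s; child velocity relative to moving walkway = (1.344, 1.344) m/s.
Velocity relative to ground = (0.453, 0.211) + (1.344, 1.344) = (1.797, 1.555) m/s.
Speed = |(1.797, 1.555)| = 2.376 m/s.

2.4 m/s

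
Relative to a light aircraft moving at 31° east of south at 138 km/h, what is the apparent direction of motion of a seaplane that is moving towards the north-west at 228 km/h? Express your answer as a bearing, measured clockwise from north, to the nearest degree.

320°

Taking east as x and north as y: seaplane velocity = (-161.220, 161.220) km/h; light aircraft velocity = (71.075, -118.289) km/h.
Velocity of seaplane relative to light aircraft = (-161.220, 161.220) − (71.075, -118.289) = (-232.296, 279.509) km/h.
Bearing = atan2(-232.30, 279.51) = 320.27° clockwise from north.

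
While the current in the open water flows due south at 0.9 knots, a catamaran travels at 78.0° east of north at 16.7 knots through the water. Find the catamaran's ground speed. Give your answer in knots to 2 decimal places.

16.54 knots

Taking east as x and north as y: velocity relative to the water = (16.335, 3.472) knots; the water relative to ground = (0.000, -0.900) knots.
Velocity relative to ground = (16.335, 3.472) + (0.000, -0.900) = (16.335, 2.572) knots.
Speed = |(16.335, 2.572)| = 16.536 knots.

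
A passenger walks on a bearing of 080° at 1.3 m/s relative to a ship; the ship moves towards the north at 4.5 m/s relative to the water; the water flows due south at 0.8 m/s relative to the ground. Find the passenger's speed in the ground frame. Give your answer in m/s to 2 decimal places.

In east/north components (m/s): passenger relative to ship = (1.280, 0.226); ship relative to water = (0.000, 4.500); water relative to ground = (0.000, -0.800).
Sum = (1.280, 3.926) m/s.
Speed = |(1.280, 3.926)| = 4.129 m/s.

4.13 m/s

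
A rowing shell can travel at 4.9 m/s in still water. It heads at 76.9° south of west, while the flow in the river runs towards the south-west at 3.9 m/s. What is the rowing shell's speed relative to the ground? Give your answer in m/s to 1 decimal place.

Taking east as x and north as y: velocity relative to the water = (-1.111, -4.772) m/s; the water relative to ground = (-2.758, -2.758) m/s.
Velocity relative to ground = (-1.111, -4.772) + (-2.758, -2.758) = (-3.868, -7.530) m/s.
Speed = |(-3.868, -7.530)| = 8.466 m/s.

8.5 m/s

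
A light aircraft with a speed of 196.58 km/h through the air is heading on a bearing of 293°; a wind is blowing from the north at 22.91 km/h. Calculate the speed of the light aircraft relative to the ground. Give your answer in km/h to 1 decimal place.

Taking east as x and north as y: velocity relative to the air = (-180.953, 76.810) km/h; the air relative to ground = (0.000, -22.910) km/h.
Velocity relative to ground = (-180.953, 76.810) + (0.000, -22.910) = (-180.953, 53.900) km/h.
Speed = |(-180.953, 53.900)| = 188.810 km/h.

188.8 km/h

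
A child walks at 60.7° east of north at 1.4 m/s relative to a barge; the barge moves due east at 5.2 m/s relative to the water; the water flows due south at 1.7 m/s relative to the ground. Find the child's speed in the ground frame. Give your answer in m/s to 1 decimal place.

6.5 m/s

In east/north components (m/s): child relative to barge = (1.221, 0.685); barge relative to water = (5.200, 0.000); water relative to ground = (0.000, -1.700).
Sum = (6.421, -1.015) m/s.
Speed = |(6.421, -1.015)| = 6.501 m/s.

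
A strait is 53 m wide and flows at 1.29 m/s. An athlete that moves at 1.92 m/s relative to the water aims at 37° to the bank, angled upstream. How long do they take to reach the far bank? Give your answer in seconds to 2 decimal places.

45.87 s

The component of the athlete's velocity perpendicular to the bank is 1.92 × sin 37° = 1.155 m/s.
The current is parallel to the bank, so it does not affect the crossing time.
Time = 53 / 1.155 = 45.868 s.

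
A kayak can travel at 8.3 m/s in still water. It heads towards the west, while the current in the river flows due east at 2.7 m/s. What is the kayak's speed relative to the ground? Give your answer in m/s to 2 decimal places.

5.60 m/s

Taking east as x and north as y: velocity relative to the water = (-8.300, 0.000) m/s; the water relative to ground = (2.700, 0.000) m/s.
Velocity relative to ground = (-8.300, 0.000) + (2.700, 0.000) = (-5.600, 0.000) m/s.
Speed = |(-5.600, 0.000)| = 5.600 m/s.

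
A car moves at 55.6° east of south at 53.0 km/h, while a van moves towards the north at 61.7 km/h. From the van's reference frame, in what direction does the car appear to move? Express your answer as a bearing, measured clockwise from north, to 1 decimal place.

Taking east as x and north as y: car velocity = (43.731, -29.943) km/h; van velocity = (0.000, 61.700) km/h.
Velocity of car relative to van = (43.731, -29.943) − (0.000, 61.700) = (43.731, -91.643) km/h.
Bearing = atan2(43.73, -91.64) = 154.49° clockwise from north.

154.5°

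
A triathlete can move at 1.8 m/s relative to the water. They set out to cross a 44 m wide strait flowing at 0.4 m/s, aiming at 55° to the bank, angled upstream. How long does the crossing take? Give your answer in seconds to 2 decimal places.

29.84 s

The component of the triathlete's velocity perpendicular to the bank is 1.8 × sin 55° = 1.474 m/s.
The current is parallel to the bank, so it does not affect the crossing time.
Time = 44 / 1.474 = 29.841 s.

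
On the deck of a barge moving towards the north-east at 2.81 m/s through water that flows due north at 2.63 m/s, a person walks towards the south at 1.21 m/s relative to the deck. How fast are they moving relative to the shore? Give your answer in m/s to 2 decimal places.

3.94 m/s

In east/north components (m/s): person relative to barge = (0.000, -1.210); barge relative to water = (1.987, 1.987); water relative to ground = (0.000, 2.630).
Sum = (1.987, 3.407) m/s.
Speed = |(1.987, 3.407)| = 3.944 m/s.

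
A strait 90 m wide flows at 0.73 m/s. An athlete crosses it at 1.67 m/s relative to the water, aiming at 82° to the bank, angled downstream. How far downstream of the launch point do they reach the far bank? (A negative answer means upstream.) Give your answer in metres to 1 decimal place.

Perpendicular speed = 1.654 m/s; crossing time = 90 / 1.654 = 54.422 s.
Net downstream speed = 0.962 m/s.
Drift = 0.962 × 54.422 = 52.377 m (downstream).

52.4 m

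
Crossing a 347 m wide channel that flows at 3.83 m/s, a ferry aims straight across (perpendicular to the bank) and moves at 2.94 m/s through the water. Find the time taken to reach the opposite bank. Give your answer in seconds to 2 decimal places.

The component of the ferry's velocity perpendicular to the bank is 2.94 m/s.
The flow acts along the bank and has no component across it.
Time = 347 / 2.940 = 118.027 s.

118.03 s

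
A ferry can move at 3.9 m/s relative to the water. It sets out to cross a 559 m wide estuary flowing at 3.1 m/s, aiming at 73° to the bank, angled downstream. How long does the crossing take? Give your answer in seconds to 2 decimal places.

149.88 s

The component of the ferry's velocity perpendicular to the bank is 3.9 × sin 73° = 3.730 m/s.
The current is parallel to the bank, so it does not affect the crossing time.
Time = 559 / 3.730 = 149.882 s.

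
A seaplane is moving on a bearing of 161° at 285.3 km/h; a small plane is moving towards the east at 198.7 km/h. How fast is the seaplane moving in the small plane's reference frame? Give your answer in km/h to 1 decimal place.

289.8 km/h

Taking east as x and north as y: seaplane velocity = (92.885, -269.756) km/h; small plane velocity = (198.700, 0.000) km/h.
Velocity of seaplane relative to small plane = (92.885, -269.756) − (198.700, 0.000) = (-105.815, -269.756) km/h.
Magnitude = |(-105.815, -269.756)| = 289.768 km/h.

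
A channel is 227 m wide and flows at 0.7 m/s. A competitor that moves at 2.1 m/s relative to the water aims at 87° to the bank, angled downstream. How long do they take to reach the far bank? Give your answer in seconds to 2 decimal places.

108.24 s

The component of the competitor's velocity perpendicular to the bank is 2.1 × sin 87° = 2.097 m/s.
Only the cross-stream component determines the crossing time; the current contributes nothing perpendicular to the bank.
Time = 227 / 2.097 = 108.244 s.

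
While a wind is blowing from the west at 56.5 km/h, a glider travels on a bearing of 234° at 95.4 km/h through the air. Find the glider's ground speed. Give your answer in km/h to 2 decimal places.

Taking east as x and north as y: velocity relative to the air = (-77.180, -56.075) km/h; the air relative to ground = (56.500, 0.000) km/h.
Velocity relative to ground = (-77.180, -56.075) + (56.500, 0.000) = (-20.680, -56.075) km/h.
Speed = |(-20.680, -56.075)| = 59.767 km/h.

59.77 km/h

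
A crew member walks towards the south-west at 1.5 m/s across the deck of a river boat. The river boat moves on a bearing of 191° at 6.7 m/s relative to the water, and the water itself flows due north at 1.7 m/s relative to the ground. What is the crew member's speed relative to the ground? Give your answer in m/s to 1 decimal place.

6.4 m/s

In east/north components (m/s): crew member relative to river boat = (-1.061, -1.061); river boat relative to water = (-1.278, -6.577); water relative to ground = (0.000, 1.700).
Sum = (-2.339, -5.938) m/s.
Speed = |(-2.339, -5.938)| = 6.382 m/s.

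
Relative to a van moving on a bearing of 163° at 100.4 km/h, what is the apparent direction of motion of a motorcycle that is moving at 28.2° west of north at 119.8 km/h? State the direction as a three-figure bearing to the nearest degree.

337°

Taking east as x and north as y: motorcycle velocity = (-56.612, 105.580) km/h; van velocity = (29.354, -96.013) km/h.
Velocity of motorcycle relative to van = (-56.612, 105.580) − (29.354, -96.013) = (-85.966, 201.593) km/h.
Bearing = atan2(-85.97, 201.59) = 336.91° clockwise from north.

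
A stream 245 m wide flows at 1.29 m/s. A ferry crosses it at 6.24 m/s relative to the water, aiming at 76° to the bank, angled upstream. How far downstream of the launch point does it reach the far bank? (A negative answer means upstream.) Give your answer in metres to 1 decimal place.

-8.9 m

Perpendicular speed = 6.055 m/s; crossing time = 245 / 6.055 = 40.465 s.
Net downstream speed = -0.220 m/s.
Drift = -0.220 × 40.465 = -8.886 m (upstream).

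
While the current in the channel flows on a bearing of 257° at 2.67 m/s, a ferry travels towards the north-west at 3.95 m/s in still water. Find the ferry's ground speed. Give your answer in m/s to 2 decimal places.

Taking east as x and north as y: velocity relative to the water = (-2.793, 2.793) m/s; the water relative to ground = (-2.602, -0.601) m/s.
Velocity relative to ground = (-2.793, 2.793) + (-2.602, -0.601) = (-5.395, 2.192) m/s.
Speed = |(-5.395, 2.192)| = 5.823 m/s.

5.82 m/s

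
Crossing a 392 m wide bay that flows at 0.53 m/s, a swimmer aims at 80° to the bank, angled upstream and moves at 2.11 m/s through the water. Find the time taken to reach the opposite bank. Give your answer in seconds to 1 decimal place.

188.6 s

The component of the swimmer's velocity perpendicular to the bank is 2.11 × sin 80° = 2.078 m/s.
Only the cross-stream component determines the crossing time; the current contributes nothing perpendicular to the bank.
Time = 392 / 2.078 = 188.648 s.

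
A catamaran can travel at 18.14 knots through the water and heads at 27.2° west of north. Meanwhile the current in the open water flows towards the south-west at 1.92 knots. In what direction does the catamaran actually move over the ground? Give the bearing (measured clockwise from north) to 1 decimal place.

Taking east as x and north as y: velocity relative to the water = (-8.292, 16.134) knots; the water relative to ground = (-1.358, -1.358) knots.
Velocity relative to ground = (-8.292, 16.134) + (-1.358, -1.358) = (-9.649, 14.776) knots.
Bearing = atan2(-9.65, 14.78) = 326.85° clockwise from north.

326.9°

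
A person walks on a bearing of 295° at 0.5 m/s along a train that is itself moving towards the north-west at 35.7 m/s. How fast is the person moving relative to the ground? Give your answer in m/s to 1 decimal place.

Taking east as x and north as y: train velocity = (-25.244, 25.244) m/s; person velocity relative to train = (-0.453, 0.211) m/s.
Velocity relative to ground = (-25.244, 25.244) + (-0.453, 0.211) = (-25.697, 25.455) m/s.
Speed = |(-25.697, 25.455)| = 36.170 m/s.

36.2 m/s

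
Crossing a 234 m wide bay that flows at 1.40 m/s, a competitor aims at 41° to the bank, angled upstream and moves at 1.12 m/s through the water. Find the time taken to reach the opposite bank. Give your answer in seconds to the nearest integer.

The component of the competitor's velocity perpendicular to the bank is 1.12 × sin 41° = 0.735 m/s.
The flow acts along the bank and has no component across it.
Time = 234 / 0.735 = 318.460 s.

318 s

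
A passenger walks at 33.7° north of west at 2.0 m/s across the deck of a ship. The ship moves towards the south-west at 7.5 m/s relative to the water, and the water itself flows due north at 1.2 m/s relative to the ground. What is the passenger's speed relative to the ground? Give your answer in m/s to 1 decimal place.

7.6 m/s

In east/north components (m/s): passenger relative to ship = (-1.664, 1.110); ship relative to water = (-5.303, -5.303); water relative to ground = (0.000, 1.200).
Sum = (-6.967, -2.994) m/s.
Speed = |(-6.967, -2.994)| = 7.583 m/s.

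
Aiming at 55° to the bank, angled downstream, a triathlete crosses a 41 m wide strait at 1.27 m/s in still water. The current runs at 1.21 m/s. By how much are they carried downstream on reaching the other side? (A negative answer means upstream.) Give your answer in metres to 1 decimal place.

76.4 m

Perpendicular speed = 1.040 m/s; crossing time = 41 / 1.040 = 39.411 s.
Net downstream speed = 1.938 m/s.
Drift = 1.938 × 39.411 = 76.396 m (downstream).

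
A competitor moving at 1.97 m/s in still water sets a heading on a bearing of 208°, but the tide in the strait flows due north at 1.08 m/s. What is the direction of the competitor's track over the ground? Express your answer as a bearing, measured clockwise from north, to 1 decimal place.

Taking east as x and north as y: velocity relative to the water = (-0.925, -1.739) m/s; the water relative to ground = (0.000, 1.080) m/s.
Velocity relative to ground = (-0.925, -1.739) + (0.000, 1.080) = (-0.925, -0.659) m/s.
Bearing = atan2(-0.92, -0.66) = 234.51° clockwise from north.

234.5°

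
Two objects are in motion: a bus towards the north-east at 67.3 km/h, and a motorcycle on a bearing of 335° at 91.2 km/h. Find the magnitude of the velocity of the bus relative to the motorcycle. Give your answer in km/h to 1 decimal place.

93.0 km/h

Taking east as x and north as y: bus velocity = (47.588, 47.588) km/h; motorcycle velocity = (-38.543, 82.655) km/h.
Velocity of bus relative to motorcycle = (47.588, 47.588) − (-38.543, 82.655) = (86.131, -35.067) km/h.
Magnitude = |(86.131, -35.067)| = 92.996 km/h.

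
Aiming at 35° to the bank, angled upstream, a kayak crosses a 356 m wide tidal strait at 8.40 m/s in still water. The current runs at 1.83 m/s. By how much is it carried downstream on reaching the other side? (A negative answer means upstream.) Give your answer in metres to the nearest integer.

-373 m

Perpendicular speed = 4.818 m/s; crossing time = 356 / 4.818 = 73.889 s.
Net downstream speed = -5.051 m/s.
Drift = -5.051 × 73.889 = -373.204 m (upstream).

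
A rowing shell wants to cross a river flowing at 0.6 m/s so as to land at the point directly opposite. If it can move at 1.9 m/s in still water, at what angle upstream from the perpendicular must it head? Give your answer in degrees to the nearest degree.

To cancel the current, the upstream component of the rowing shell's velocity must equal the flow: 1.9 sin θ = 0.6.
sin θ = 0.6 / 1.9 = 0.3158.
θ = arcsin(0.3158) = 18.408°.

18°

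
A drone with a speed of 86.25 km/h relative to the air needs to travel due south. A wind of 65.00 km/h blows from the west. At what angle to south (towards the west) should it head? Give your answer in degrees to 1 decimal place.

48.9°

The wind pushes perpendicular to the desired track; the heading must have a component into the wind equal to 65.00 km/h: 86.25 sin θ = 65.00.
sin θ = 0.7536, so θ = 48.905°.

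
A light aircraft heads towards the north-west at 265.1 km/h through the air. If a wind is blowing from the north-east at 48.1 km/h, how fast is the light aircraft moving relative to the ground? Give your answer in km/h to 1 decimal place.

269.4 km/h

Taking east as x and north as y: velocity relative to the air = (-187.454, 187.454) km/h; the air relative to ground = (-34.012, -34.012) km/h.
Velocity relative to ground = (-187.454, 187.454) + (-34.012, -34.012) = (-221.466, 153.442) km/h.
Speed = |(-221.466, 153.442)| = 269.428 km/h.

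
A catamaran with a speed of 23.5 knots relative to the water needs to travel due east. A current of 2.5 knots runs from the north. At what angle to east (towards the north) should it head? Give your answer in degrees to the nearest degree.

The current pushes perpendicular to the desired track; the heading must have a component into the current equal to 2.5 knots: 23.5 sin θ = 2.5.
sin θ = 0.1064, so θ = 6.107°.

6°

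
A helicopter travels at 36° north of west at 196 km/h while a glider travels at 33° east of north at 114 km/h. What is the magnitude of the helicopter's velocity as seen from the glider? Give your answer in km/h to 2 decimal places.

Taking east as x and north as y: helicopter velocity = (-158.567, 115.206) km/h; glider velocity = (62.089, 95.608) km/h.
Velocity of helicopter relative to glider = (-158.567, 115.206) − (62.089, 95.608) = (-220.656, 19.597) km/h.
Magnitude = |(-220.656, 19.597)| = 221.525 km/h.

221.52 km/h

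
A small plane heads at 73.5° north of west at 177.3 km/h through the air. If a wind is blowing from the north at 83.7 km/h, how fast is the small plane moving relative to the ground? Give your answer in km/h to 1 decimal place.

99.9 km/h

Taking east as x and north as y: velocity relative to the air = (-50.356, 169.999) km/h; the air relative to ground = (0.000, -83.700) km/h.
Velocity relative to ground = (-50.356, 169.999) + (0.000, -83.700) = (-50.356, 86.299) km/h.
Speed = |(-50.356, 86.299)| = 99.916 km/h.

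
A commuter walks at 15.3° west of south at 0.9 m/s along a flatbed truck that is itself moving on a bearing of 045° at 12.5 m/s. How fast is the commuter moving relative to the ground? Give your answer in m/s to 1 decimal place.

11.7 m/s

Taking east as x and north as y: flatbed truck velocity = (8.839, 8.839) m/s; commuter velocity relative to flatbed truck = (-0.237, -0.868) m/s.
Velocity relative to ground = (8.839, 8.839) + (-0.237, -0.868) = (8.601, 7.971) m/s.
Speed = |(8.601, 7.971)| = 11.727 m/s.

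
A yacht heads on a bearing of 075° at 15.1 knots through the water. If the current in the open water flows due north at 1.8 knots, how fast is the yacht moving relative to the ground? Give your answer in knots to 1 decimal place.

Taking east as x and north as y: velocity relative to the water = (14.585, 3.908) knots; the water relative to ground = (0.000, 1.800) knots.
Velocity relative to ground = (14.585, 3.908) + (0.000, 1.800) = (14.585, 5.708) knots.
Speed = |(14.585, 5.708)| = 15.663 knots.

15.7 knots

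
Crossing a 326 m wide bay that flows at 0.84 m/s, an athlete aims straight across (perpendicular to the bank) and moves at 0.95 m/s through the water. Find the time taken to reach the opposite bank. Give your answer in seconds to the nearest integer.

343 s

The component of the athlete's velocity perpendicular to the bank is 0.95 m/s.
Only the cross-stream component determines the crossing time; the current contributes nothing perpendicular to the bank.
Time = 326 / 0.950 = 343.158 s.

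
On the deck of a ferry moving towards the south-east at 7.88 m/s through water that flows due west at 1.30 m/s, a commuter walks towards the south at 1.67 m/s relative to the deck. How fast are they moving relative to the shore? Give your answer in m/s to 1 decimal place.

8.4 m/s

In east/north components (m/s): commuter relative to ferry = (0.000, -1.670); ferry relative to water = (5.572, -5.572); water relative to ground = (-1.300, 0.000).
Sum = (4.272, -7.242) m/s.
Speed = |(4.272, -7.242)| = 8.408 m/s.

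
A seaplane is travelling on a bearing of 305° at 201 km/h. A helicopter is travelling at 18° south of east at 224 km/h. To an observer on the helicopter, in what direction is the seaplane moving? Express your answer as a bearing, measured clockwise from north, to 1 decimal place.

Taking east as x and north as y: seaplane velocity = (-164.650, 115.289) km/h; helicopter velocity = (213.037, -69.220) km/h.
Velocity of seaplane relative to helicopter = (-164.650, 115.289) − (213.037, -69.220) = (-377.686, 184.509) km/h.
Bearing = atan2(-377.69, 184.51) = 296.04° clockwise from north.

296.0°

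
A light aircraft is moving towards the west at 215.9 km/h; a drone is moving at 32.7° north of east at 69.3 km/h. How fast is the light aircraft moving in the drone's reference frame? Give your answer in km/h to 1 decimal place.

Taking east as x and north as y: light aircraft velocity = (-215.900, 0.000) km/h; drone velocity = (58.317, 37.439) km/h.
Velocity of light aircraft relative to drone = (-215.900, 0.000) − (58.317, 37.439) = (-274.217, -37.439) km/h.
Magnitude = |(-274.217, -37.439)| = 276.761 km/h.

276.8 km/h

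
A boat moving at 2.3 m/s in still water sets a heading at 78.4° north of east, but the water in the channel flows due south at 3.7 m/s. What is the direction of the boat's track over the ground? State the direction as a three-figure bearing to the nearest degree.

162°

Taking east as x and north as y: velocity relative to the water = (0.462, 2.253) m/s; the water relative to ground = (0.000, -3.700) m/s.
Velocity relative to ground = (0.462, 2.253) + (0.000, -3.700) = (0.462, -1.447) m/s.
Bearing = atan2(0.46, -1.45) = 162.28° clockwise from north.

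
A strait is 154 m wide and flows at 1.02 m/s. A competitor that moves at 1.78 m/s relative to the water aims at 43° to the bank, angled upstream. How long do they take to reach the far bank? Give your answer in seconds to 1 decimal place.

126.9 s

The component of the competitor's velocity perpendicular to the bank is 1.78 × sin 43° = 1.214 m/s.
Only the cross-stream component determines the crossing time; the current contributes nothing perpendicular to the bank.
Time = 154 / 1.214 = 126.858 s.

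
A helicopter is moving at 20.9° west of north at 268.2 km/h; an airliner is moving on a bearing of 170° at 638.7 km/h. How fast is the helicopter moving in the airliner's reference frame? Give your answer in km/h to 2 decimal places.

Taking east as x and north as y: helicopter velocity = (-95.677, 250.554) km/h; airliner velocity = (110.909, -628.997) km/h.
Velocity of helicopter relative to airliner = (-95.677, 250.554) − (110.909, -628.997) = (-206.586, 879.550) km/h.
Magnitude = |(-206.586, 879.550)| = 903.486 km/h.

903.49 km/h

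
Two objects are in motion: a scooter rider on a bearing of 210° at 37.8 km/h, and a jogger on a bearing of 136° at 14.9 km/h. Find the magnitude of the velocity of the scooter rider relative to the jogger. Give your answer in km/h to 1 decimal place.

36.6 km/h

Taking east as x and north as y: scooter rider velocity = (-18.900, -32.736) km/h; jogger velocity = (10.350, -10.718) km/h.
Velocity of scooter rider relative to jogger = (-18.900, -32.736) − (10.350, -10.718) = (-29.250, -22.018) km/h.
Magnitude = |(-29.250, -22.018)| = 36.611 km/h.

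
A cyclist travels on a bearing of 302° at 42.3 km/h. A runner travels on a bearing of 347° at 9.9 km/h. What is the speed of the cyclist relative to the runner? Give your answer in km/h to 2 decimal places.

35.99 km/h

Taking east as x and north as y: cyclist velocity = (-35.872, 22.416) km/h; runner velocity = (-2.227, 9.646) km/h.
Velocity of cyclist relative to runner = (-35.872, 22.416) − (-2.227, 9.646) = (-33.645, 12.769) km/h.
Magnitude = |(-33.645, 12.769)| = 35.987 km/h.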